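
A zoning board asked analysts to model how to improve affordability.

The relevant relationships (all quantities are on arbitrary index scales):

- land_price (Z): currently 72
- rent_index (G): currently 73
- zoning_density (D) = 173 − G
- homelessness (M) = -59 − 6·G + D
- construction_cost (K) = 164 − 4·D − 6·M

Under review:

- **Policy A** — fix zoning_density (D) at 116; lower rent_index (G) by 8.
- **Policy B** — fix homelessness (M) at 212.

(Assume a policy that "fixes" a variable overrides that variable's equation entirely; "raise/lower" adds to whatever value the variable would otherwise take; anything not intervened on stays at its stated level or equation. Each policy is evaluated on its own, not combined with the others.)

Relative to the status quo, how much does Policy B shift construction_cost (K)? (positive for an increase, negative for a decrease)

-3654

Baseline:
  G = 73
  D = 173 − 73 = 100
  M = -59 − 6·73 + 100 = -397
  K = 164 − 4·100 − 6·(-397) = 2146
Policy B (M := 212):
  G = 73
  D = 173 − 73 = 100
  M = 212
  K = 164 − 4·100 − 6·212 = -1508
Change in K: -1508 − 2146 = -3654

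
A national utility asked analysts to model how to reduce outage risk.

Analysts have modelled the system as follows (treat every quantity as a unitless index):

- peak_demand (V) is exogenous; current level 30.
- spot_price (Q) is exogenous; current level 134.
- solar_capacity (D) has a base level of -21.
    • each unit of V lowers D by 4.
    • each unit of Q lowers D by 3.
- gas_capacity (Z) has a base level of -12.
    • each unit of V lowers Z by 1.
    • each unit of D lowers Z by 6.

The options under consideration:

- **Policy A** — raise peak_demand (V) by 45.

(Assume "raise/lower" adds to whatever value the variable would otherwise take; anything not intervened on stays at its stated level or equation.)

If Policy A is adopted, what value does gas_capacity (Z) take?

Policy A (V + 45):
  V = 30 + 45 = 75
  Q = 134
  D = -21 − 4·75 − 3·134 = -723
  Z = -12 − 75 − 6·(-723) = 4251

4251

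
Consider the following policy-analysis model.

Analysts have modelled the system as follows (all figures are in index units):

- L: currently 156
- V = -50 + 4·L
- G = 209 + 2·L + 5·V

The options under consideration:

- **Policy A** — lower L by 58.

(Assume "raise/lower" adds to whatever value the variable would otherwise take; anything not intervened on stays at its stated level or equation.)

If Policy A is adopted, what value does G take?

2115

Policy A (L − 58):
  L = 156 − 58 = 98
  V = -50 + 4·98 = 342
  G = 209 + 2·98 + 5·342 = 2115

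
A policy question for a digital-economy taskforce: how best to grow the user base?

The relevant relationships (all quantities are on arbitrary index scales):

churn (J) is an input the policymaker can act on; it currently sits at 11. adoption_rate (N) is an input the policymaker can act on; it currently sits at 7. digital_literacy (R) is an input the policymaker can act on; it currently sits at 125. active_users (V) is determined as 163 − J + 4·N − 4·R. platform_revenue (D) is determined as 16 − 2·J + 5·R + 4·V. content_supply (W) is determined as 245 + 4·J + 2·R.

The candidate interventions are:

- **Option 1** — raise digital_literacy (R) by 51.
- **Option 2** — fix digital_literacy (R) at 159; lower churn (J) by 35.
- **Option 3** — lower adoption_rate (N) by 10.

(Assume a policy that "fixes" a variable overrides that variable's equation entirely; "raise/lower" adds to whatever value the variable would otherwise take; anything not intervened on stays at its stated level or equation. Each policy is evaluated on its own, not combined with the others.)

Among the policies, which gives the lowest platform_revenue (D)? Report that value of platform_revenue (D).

-1222

Option 1 (R + 51):
  J = 11
  N = 7
  R = 125 + 51 = 176
  V = 163 − 11 + 4·7 − 4·176 = -524
  D = 16 − 2·11 + 5·176 + 4·(-524) = -1222
Option 2 (R := 159, J − 35):
  J = 11 − 35 = -24
  N = 7
  R = 159
  V = 163 − (-24) + 4·7 − 4·159 = -421
  D = 16 − 2·(-24) + 5·159 + 4·(-421) = -825
Option 3 (N − 10):
  J = 11
  N = 7 − 10 = -3
  R = 125
  V = 163 − 11 + 4·(-3) − 4·125 = -360
  D = 16 − 2·11 + 5·125 + 4·(-360) = -821
Comparing — Option 1: D=-1222, Option 2: D=-825, Option 3: D=-821. Lowest is -1222 (Option 1).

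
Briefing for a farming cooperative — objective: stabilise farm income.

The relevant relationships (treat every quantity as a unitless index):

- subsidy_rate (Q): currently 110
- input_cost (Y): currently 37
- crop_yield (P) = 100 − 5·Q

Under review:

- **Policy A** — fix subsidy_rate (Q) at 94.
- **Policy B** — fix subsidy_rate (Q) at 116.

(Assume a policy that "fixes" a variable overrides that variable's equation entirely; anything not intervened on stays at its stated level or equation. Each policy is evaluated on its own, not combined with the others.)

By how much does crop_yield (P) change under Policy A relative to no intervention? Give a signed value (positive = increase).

Baseline:
  Q = 110
  P = 100 − 5·110 = -450
Policy A (Q := 94):
  Q = 94
  P = 100 − 5·94 = -370
Change in P: -370 − (-450) = 80

80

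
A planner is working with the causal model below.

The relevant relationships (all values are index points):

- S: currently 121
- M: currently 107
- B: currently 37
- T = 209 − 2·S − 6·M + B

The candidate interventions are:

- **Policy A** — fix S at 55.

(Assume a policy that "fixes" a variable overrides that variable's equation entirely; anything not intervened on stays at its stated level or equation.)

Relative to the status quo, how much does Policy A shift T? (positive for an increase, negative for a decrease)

132

Baseline:
  S = 121
  M = 107
  B = 37
  T = 209 − 2·121 − 6·107 + 37 = -638
Policy A (S := 55):
  S = 55
  M = 107
  B = 37
  T = 209 − 2·55 − 6·107 + 37 = -506
Change in T: -506 − (-638) = 132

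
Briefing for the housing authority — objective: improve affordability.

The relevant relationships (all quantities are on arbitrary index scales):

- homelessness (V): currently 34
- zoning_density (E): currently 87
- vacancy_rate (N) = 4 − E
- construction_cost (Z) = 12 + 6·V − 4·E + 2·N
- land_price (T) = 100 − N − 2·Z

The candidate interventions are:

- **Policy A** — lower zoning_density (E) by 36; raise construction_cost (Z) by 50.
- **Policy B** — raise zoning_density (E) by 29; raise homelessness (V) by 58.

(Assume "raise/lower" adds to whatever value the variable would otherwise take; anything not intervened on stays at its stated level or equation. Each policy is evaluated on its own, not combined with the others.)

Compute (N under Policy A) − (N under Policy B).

Policy A (E − 36, Z + 50):
  E = 87 − 36 = 51
  N = 4 − 51 = -47
Policy B (E + 29, V + 58):
  E = 87 + 29 = 116
  N = 4 − 116 = -112
N: -47 − (-112) = 65

65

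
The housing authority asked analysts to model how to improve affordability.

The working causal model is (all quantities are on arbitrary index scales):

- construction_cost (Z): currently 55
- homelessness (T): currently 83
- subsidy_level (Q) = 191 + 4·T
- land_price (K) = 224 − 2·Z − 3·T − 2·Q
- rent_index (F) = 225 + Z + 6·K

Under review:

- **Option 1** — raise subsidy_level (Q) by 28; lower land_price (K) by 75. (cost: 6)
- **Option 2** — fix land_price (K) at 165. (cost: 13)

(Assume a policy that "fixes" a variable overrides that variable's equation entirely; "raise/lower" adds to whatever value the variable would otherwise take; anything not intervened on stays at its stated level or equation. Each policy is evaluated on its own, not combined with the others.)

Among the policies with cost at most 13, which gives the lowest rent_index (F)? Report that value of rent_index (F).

-7592

Option 1 (Q + 28, K − 75):
  Z = 55
  T = 83
  Q = 191 + 4·83 (+28 from intervention) = 551
  K = 224 − 2·55 − 3·83 − 2·551 (−75 from intervention) = -1312
  F = 225 + 55 + 6·(-1312) = -7592
Option 2 (K := 165):
  Z = 55
  T = 83
  Q = 191 + 4·83 = 523
  K = 165
  F = 225 + 55 + 6·165 = 1270
Comparing — Option 1: F=-7592, Option 2: F=1270. Lowest is -7592 (Option 1).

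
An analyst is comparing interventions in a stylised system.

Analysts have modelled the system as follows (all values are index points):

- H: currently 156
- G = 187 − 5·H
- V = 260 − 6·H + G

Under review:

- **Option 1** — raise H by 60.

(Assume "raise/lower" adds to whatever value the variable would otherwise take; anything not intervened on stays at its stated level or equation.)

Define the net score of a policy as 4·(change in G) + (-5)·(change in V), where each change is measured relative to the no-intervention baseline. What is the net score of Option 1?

2100

Baseline:
  H = 156
  G = 187 − 5·156 = -593
  V = 260 − 6·156 + (-593) = -1269
Option 1 (H + 60):
  H = 156 + 60 = 216
  G = 187 − 5·216 = -893
  V = 260 − 6·216 + (-893) = -1929
ΔG = -893 − (-593) = -300; ΔV = -1929 − (-1269) = -660
Score = 4·(-300) + (-5)·(-660) = 2100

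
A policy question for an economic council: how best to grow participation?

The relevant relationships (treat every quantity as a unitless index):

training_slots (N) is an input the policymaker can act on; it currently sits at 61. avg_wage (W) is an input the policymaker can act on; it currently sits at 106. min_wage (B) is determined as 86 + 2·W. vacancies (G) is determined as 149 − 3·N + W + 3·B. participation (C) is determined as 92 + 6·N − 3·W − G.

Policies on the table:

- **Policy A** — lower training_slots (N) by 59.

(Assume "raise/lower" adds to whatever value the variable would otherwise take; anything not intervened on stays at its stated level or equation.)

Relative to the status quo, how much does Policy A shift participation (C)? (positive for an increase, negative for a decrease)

-531

Baseline:
  N = 61
  W = 106
  B = 86 + 2·106 = 298
  G = 149 − 3·61 + 106 + 3·298 = 966
  C = 92 + 6·61 − 3·106 − 966 = -826
Policy A (N − 59):
  N = 61 − 59 = 2
  W = 106
  B = 86 + 2·106 = 298
  G = 149 − 3·2 + 106 + 3·298 = 1143
  C = 92 + 6·2 − 3·106 − 1143 = -1357
Change in C: -1357 − (-826) = -531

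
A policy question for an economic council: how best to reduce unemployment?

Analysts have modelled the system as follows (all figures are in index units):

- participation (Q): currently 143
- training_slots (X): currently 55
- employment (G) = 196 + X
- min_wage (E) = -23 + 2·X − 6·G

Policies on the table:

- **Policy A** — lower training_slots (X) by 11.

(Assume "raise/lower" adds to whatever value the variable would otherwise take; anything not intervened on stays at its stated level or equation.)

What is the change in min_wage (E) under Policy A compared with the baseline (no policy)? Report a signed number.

Baseline:
  X = 55
  G = 196 + 55 = 251
  E = -23 + 2·55 − 6·251 = -1419
Policy A (X − 11):
  X = 55 − 11 = 44
  G = 196 + 44 = 240
  E = -23 + 2·44 − 6·240 = -1375
Change in E: -1375 − (-1419) = 44

44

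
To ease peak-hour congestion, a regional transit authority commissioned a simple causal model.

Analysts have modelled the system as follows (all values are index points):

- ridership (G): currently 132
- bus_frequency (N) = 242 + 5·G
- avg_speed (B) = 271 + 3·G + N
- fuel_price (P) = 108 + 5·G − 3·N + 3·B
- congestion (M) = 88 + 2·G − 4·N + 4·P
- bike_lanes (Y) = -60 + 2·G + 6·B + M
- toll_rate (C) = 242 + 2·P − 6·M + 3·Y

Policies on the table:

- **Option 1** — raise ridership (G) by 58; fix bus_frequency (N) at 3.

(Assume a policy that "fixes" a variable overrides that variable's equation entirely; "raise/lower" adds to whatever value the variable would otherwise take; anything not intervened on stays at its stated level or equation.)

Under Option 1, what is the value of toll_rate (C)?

-20784

Option 1 (G + 58, N := 3):
  G = 132 + 58 = 190
  N = 3
  B = 271 + 3·190 + 3 = 844
  P = 108 + 5·190 − 3·3 + 3·844 = 3581
  M = 88 + 2·190 − 4·3 + 4·3581 = 14780
  Y = -60 + 2·190 + 6·844 + 14780 = 20164
  C = 242 + 2·3581 − 6·14780 + 3·20164 = -20784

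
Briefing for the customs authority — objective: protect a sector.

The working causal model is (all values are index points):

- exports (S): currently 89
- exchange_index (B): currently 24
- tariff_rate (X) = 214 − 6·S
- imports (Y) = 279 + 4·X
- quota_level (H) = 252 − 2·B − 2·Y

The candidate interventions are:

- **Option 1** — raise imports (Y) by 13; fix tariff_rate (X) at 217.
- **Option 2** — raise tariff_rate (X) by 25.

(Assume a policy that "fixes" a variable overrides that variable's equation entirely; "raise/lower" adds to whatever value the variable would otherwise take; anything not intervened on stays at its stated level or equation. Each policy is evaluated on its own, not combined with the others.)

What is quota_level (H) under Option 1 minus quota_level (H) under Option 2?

Option 1 (Y + 13, X := 217):
  S = 89
  B = 24
  X = 217
  Y = 279 + 4·217 (+13 from intervention) = 1160
  H = 252 − 2·24 − 2·1160 = -2116
Option 2 (X + 25):
  S = 89
  B = 24
  X = 214 − 6·89 (+25 from intervention) = -295
  Y = 279 + 4·(-295) = -901
  H = 252 − 2·24 − 2·(-901) = 2006
H: -2116 − 2006 = -4122

-4122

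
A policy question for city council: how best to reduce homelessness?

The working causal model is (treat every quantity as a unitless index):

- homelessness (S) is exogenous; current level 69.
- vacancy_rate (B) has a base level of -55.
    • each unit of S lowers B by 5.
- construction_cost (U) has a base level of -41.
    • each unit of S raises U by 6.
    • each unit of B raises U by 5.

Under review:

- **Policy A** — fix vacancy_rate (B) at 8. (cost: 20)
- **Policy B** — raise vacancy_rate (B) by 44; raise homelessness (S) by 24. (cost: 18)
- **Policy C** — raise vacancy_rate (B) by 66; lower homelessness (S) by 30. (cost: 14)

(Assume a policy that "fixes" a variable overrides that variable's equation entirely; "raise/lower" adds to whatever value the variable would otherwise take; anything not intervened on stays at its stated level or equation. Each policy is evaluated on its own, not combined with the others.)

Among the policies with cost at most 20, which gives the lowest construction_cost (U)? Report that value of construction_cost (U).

-1863

Policy A (B := 8):
  S = 69
  B = 8
  U = -41 + 6·69 + 5·8 = 413
Policy B (B + 44, S + 24):
  S = 69 + 24 = 93
  B = -55 − 5·93 (+44 from intervention) = -476
  U = -41 + 6·93 + 5·(-476) = -1863
Policy C (B + 66, S − 30):
  S = 69 − 30 = 39
  B = -55 − 5·39 (+66 from intervention) = -184
  U = -41 + 6·39 + 5·(-184) = -727
Comparing — Policy A: U=413, Policy B: U=-1863, Policy C: U=-727. Lowest is -1863 (Policy B).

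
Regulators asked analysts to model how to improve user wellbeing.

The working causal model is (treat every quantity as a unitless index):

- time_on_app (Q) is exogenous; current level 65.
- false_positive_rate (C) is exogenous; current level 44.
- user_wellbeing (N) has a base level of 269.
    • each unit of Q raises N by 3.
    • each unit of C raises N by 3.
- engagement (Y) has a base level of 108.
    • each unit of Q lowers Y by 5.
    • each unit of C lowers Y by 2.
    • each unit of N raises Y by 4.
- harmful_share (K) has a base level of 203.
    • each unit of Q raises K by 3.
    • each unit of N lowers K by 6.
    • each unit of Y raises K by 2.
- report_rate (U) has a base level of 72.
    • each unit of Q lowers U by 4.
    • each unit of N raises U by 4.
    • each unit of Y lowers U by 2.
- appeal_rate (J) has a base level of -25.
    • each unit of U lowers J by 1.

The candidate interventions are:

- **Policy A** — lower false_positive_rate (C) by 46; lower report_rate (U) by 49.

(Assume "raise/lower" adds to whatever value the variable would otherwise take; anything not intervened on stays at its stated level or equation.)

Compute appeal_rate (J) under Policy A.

Policy A (C − 46, U − 49):
  Q = 65
  C = 44 − 46 = -2
  N = 269 + 3·65 + 3·(-2) = 458
  Y = 108 − 5·65 − 2·(-2) + 4·458 = 1619
  U = 72 − 4·65 + 4·458 − 2·1619 (−49 from intervention) = -1643
  J = -25 − (-1643) = 1618

1618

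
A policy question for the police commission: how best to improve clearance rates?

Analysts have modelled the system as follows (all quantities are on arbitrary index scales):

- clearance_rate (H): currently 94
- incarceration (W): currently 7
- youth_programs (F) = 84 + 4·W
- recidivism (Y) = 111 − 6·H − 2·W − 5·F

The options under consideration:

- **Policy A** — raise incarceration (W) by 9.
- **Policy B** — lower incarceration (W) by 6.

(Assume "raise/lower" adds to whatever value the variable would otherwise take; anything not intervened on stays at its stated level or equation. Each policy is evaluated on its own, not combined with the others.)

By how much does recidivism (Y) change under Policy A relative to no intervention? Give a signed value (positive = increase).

Baseline:
  H = 94
  W = 7
  F = 84 + 4·7 = 112
  Y = 111 − 6·94 − 2·7 − 5·112 = -1027
Policy A (W + 9):
  H = 94
  W = 7 + 9 = 16
  F = 84 + 4·16 = 148
  Y = 111 − 6·94 − 2·16 − 5·148 = -1225
Change in Y: -1225 − (-1027) = -198

-198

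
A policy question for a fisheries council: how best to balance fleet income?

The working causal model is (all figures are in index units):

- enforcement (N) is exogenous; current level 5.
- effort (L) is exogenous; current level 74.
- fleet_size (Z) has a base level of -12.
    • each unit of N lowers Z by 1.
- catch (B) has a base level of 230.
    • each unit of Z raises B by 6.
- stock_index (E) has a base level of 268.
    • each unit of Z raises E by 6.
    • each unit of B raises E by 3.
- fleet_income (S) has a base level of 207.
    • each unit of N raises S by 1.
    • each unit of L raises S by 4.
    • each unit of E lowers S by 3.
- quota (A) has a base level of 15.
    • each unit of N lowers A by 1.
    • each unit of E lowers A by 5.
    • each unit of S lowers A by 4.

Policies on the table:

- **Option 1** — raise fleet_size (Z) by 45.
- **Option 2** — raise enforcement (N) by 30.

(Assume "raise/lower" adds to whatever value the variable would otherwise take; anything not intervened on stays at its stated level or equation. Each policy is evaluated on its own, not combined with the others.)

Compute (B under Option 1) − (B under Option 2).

450

Option 1 (Z + 45):
  N = 5
  Z = -12 − 5 (+45 from intervention) = 28
  B = 230 + 6·28 = 398
Option 2 (N + 30):
  N = 5 + 30 = 35
  Z = -12 − 35 = -47
  B = 230 + 6·(-47) = -52
B: 398 − (-52) = 450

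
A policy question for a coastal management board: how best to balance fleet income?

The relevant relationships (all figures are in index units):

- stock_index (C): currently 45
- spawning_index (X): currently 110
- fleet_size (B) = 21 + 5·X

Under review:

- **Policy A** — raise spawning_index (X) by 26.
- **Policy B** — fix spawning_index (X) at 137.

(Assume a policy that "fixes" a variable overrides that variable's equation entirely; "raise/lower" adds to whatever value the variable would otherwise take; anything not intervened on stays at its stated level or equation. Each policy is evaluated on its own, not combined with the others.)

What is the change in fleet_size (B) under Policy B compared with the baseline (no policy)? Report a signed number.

Baseline:
  X = 110
  B = 21 + 5·110 = 571
Policy B (X := 137):
  X = 137
  B = 21 + 5·137 = 706
Change in B: 706 − 571 = 135

135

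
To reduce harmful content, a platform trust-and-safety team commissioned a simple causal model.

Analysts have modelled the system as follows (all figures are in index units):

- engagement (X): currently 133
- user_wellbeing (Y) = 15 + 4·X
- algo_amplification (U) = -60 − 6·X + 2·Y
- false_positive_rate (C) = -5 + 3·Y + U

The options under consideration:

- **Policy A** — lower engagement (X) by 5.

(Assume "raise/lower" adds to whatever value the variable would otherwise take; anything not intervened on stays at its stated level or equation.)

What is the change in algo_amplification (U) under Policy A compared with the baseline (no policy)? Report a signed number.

Baseline:
  X = 133
  Y = 15 + 4·133 = 547
  U = -60 − 6·133 + 2·547 = 236
Policy A (X − 5):
  X = 133 − 5 = 128
  Y = 15 + 4·128 = 527
  U = -60 − 6·128 + 2·527 = 226
Change in U: 226 − 236 = -10

-10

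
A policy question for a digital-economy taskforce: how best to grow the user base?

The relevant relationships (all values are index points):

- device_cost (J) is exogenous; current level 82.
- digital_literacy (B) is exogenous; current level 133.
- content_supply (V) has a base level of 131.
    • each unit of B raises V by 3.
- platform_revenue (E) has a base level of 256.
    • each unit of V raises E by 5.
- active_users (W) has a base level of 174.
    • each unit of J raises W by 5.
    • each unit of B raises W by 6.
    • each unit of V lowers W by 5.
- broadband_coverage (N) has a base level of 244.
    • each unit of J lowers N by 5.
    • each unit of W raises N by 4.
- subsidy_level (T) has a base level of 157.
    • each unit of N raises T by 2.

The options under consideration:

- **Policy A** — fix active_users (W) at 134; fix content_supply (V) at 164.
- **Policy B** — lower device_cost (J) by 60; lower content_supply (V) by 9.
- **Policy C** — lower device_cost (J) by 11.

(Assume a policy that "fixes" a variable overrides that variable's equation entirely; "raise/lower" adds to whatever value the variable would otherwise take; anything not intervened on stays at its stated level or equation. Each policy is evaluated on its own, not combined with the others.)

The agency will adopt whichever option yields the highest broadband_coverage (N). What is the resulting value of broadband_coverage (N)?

370

Policy A (W := 134, V := 164):
  J = 82
  B = 133
  V = 164
  W = 134
  N = 244 − 5·82 + 4·134 = 370
Policy B (J − 60, V − 9):
  J = 82 − 60 = 22
  B = 133
  V = 131 + 3·133 (−9 from intervention) = 521
  W = 174 + 5·22 + 6·133 − 5·521 = -1523
  N = 244 − 5·22 + 4·(-1523) = -5958
Policy C (J − 11):
  J = 82 − 11 = 71
  B = 133
  V = 131 + 3·133 = 530
  W = 174 + 5·71 + 6·133 − 5·530 = -1323
  N = 244 − 5·71 + 4·(-1323) = -5403
Comparing — Policy A: N=370, Policy B: N=-5958, Policy C: N=-5403. Highest is 370 (Policy A).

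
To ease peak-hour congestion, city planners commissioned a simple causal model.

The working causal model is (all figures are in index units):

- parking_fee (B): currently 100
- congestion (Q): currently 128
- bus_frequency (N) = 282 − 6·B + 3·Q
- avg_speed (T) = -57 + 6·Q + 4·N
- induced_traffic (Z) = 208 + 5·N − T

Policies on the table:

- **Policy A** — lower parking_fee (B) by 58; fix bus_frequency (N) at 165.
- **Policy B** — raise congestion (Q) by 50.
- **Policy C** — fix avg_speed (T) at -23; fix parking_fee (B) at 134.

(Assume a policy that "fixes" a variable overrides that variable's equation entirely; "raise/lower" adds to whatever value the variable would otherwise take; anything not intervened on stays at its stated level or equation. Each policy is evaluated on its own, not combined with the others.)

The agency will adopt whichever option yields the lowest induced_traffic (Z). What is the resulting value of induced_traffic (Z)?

Policy A (B − 58, N := 165):
  B = 100 − 58 = 42
  Q = 128
  N = 165
  T = -57 + 6·128 + 4·165 = 1371
  Z = 208 + 5·165 − 1371 = -338
Policy B (Q + 50):
  B = 100
  Q = 128 + 50 = 178
  N = 282 − 6·100 + 3·178 = 216
  T = -57 + 6·178 + 4·216 = 1875
  Z = 208 + 5·216 − 1875 = -587
Policy C (T := -23, B := 134):
  B = 134
  Q = 128
  N = 282 − 6·134 + 3·128 = -138
  T = -23
  Z = 208 + 5·(-138) − (-23) = -459
Comparing — Policy A: Z=-338, Policy B: Z=-587, Policy C: Z=-459. Lowest is -587 (Policy B).

-587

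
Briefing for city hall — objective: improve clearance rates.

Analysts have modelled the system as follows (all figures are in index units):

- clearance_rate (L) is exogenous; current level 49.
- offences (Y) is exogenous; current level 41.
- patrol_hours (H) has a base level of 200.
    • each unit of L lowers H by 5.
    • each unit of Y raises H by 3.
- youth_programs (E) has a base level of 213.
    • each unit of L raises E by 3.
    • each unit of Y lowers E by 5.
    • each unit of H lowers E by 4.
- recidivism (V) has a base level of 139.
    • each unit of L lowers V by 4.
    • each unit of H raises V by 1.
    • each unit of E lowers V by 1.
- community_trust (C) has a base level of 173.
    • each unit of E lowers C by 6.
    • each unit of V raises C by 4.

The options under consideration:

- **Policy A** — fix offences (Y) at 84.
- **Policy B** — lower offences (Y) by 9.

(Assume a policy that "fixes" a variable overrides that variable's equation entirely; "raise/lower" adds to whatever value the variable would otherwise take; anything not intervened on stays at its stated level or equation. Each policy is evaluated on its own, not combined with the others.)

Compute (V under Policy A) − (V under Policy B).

Policy A (Y := 84):
  L = 49
  Y = 84
  H = 200 − 5·49 + 3·84 = 207
  E = 213 + 3·49 − 5·84 − 4·207 = -888
  V = 139 − 4·49 + 207 − (-888) = 1038
Policy B (Y − 9):
  L = 49
  Y = 41 − 9 = 32
  H = 200 − 5·49 + 3·32 = 51
  E = 213 + 3·49 − 5·32 − 4·51 = -4
  V = 139 − 4·49 + 51 − (-4) = -2
V: 1038 − (-2) = 1040

1040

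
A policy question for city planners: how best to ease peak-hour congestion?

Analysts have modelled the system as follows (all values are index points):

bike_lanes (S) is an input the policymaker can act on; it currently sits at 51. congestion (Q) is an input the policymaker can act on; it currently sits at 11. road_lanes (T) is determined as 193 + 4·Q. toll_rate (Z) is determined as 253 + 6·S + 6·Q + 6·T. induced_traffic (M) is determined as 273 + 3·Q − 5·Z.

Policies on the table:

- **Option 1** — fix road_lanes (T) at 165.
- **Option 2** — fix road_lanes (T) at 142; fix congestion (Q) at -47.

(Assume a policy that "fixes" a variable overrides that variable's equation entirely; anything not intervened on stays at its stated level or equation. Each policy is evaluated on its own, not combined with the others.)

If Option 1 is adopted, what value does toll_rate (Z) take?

1615

Option 1 (T := 165):
  S = 51
  Q = 11
  T = 165
  Z = 253 + 6·51 + 6·11 + 6·165 = 1615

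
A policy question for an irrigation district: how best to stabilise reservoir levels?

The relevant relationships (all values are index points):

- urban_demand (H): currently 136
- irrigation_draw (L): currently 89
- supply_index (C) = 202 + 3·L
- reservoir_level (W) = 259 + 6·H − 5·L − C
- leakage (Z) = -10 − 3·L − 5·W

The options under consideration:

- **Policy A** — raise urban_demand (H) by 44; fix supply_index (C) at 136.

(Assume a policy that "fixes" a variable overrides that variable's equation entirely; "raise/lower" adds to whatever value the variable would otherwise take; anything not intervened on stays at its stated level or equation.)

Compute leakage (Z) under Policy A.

-4067

Policy A (H + 44, C := 136):
  H = 136 + 44 = 180
  L = 89
  C = 136
  W = 259 + 6·180 − 5·89 − 136 = 758
  Z = -10 − 3·89 − 5·758 = -4067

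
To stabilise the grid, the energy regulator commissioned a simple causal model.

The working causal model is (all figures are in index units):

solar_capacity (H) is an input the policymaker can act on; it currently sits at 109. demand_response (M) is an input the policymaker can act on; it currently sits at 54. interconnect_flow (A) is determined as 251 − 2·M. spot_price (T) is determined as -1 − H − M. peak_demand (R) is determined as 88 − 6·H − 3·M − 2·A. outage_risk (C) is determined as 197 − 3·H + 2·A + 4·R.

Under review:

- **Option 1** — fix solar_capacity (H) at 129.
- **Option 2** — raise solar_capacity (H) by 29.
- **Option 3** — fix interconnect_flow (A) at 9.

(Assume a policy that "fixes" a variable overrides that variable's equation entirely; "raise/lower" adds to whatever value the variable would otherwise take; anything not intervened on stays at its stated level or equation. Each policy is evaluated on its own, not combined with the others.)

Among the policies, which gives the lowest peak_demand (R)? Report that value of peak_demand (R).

Option 1 (H := 129):
  H = 129
  M = 54
  A = 251 − 2·54 = 143
  R = 88 − 6·129 − 3·54 − 2·143 = -1134
Option 2 (H + 29):
  H = 109 + 29 = 138
  M = 54
  A = 251 − 2·54 = 143
  R = 88 − 6·138 − 3·54 − 2·143 = -1188
Option 3 (A := 9):
  H = 109
  M = 54
  A = 9
  R = 88 − 6·109 − 3·54 − 2·9 = -746
Comparing — Option 1: R=-1134, Option 2: R=-1188, Option 3: R=-746. Lowest is -1188 (Option 2).

-1188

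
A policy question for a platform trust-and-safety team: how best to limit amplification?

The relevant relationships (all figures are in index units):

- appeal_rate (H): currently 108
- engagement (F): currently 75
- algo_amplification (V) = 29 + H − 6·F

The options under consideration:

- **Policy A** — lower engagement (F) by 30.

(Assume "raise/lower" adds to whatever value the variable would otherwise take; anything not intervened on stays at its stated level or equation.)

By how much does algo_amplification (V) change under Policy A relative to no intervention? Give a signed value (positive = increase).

Baseline:
  H = 108
  F = 75
  V = 29 + 108 − 6·75 = -313
Policy A (F − 30):
  H = 108
  F = 75 − 30 = 45
  V = 29 + 108 − 6·45 = -133
Change in V: -133 − (-313) = 180

180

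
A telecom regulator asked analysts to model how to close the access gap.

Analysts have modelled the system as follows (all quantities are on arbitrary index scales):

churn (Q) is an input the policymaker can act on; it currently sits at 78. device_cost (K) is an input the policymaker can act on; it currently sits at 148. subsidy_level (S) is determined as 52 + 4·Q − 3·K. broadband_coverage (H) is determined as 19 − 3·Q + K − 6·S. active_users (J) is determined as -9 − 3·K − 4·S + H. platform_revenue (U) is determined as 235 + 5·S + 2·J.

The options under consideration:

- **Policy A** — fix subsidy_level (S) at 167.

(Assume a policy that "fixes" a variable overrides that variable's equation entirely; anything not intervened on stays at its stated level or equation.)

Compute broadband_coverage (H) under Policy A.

Policy A (S := 167):
  Q = 78
  K = 148
  S = 167
  H = 19 − 3·78 + 148 − 6·167 = -1069

-1069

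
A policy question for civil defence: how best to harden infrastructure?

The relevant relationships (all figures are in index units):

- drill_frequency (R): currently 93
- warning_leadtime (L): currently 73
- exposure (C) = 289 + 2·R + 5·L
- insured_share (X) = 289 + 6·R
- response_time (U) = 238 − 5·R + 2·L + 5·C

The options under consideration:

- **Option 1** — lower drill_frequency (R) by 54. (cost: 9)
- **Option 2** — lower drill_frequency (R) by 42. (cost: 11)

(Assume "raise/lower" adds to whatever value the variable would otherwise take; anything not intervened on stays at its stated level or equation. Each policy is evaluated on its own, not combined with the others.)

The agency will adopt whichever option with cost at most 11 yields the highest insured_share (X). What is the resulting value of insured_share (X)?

Option 1 (R − 54):
  R = 93 − 54 = 39
  X = 289 + 6·39 = 523
Option 2 (R − 42):
  R = 93 − 42 = 51
  X = 289 + 6·51 = 595
Comparing — Option 1: X=523, Option 2: X=595. Highest is 595 (Option 2).

595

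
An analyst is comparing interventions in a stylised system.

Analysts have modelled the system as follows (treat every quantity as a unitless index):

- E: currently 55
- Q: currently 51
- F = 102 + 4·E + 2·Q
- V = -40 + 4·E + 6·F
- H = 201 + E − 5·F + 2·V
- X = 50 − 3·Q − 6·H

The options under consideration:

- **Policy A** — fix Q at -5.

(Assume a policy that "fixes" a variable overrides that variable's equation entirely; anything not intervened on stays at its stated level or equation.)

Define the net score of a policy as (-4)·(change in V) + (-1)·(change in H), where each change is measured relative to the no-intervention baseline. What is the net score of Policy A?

3472

Baseline:
  E = 55
  Q = 51
  F = 102 + 4·55 + 2·51 = 424
  V = -40 + 4·55 + 6·424 = 2724
  H = 201 + 55 − 5·424 + 2·2724 = 3584
Policy A (Q := -5):
  E = 55
  Q = -5
  F = 102 + 4·55 + 2·(-5) = 312
  V = -40 + 4·55 + 6·312 = 2052
  H = 201 + 55 − 5·312 + 2·2052 = 2800
ΔV = 2052 − 2724 = -672; ΔH = 2800 − 3584 = -784
Score = (-4)·(-672) + (-1)·(-784) = 3472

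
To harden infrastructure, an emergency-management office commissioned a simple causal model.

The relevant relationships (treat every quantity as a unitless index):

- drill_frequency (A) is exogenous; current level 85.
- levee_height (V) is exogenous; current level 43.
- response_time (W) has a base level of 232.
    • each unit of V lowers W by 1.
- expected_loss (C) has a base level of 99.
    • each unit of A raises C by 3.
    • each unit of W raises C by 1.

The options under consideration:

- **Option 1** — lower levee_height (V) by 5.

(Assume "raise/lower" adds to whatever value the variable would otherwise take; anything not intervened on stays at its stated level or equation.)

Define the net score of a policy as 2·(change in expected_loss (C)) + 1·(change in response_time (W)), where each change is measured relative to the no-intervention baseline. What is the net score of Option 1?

15

Baseline:
  A = 85
  V = 43
  W = 232 − 43 = 189
  C = 99 + 3·85 + 189 = 543
Option 1 (V − 5):
  A = 85
  V = 43 − 5 = 38
  W = 232 − 38 = 194
  C = 99 + 3·85 + 194 = 548
ΔC = 548 − 543 = 5; ΔW = 194 − 189 = 5
Score = 2·5 + 1·5 = 15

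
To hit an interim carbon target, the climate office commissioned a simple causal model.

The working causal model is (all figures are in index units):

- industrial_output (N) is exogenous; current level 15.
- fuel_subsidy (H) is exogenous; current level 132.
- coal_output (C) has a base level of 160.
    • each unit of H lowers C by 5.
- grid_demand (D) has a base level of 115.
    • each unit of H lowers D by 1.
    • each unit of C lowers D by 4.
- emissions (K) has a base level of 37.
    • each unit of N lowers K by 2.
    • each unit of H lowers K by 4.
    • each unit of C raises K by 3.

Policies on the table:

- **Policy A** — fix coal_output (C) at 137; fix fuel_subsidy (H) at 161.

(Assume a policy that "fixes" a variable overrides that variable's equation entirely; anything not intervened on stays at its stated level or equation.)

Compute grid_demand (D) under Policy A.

-594

Policy A (C := 137, H := 161):
  H = 161
  C = 137
  D = 115 − 161 − 4·137 = -594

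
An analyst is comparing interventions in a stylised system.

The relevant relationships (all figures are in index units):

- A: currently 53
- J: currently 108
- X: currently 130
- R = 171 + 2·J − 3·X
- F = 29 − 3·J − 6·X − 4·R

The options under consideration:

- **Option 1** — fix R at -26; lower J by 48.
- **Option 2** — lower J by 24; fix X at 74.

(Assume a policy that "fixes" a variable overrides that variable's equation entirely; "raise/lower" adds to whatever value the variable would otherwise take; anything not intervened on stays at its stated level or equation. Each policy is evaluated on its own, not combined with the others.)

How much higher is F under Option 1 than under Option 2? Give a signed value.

308

Option 1 (R := -26, J − 48):
  J = 108 − 48 = 60
  X = 130
  R = -26
  F = 29 − 3·60 − 6·130 − 4·(-26) = -827
Option 2 (J − 24, X := 74):
  J = 108 − 24 = 84
  X = 74
  R = 171 + 2·84 − 3·74 = 117
  F = 29 − 3·84 − 6·74 − 4·117 = -1135
F: -827 − (-1135) = 308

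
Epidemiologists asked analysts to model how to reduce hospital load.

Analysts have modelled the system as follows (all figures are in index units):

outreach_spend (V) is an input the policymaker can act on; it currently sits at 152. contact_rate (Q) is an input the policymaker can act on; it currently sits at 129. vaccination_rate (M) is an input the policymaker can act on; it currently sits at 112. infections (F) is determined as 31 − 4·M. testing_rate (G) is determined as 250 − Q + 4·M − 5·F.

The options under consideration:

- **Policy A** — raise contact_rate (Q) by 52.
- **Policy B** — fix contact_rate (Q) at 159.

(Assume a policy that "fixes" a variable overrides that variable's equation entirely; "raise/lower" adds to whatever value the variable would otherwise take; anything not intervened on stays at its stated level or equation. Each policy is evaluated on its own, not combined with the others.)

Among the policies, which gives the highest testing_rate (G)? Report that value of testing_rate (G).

Policy A (Q + 52):
  Q = 129 + 52 = 181
  M = 112
  F = 31 − 4·112 = -417
  G = 250 − 181 + 4·112 − 5·(-417) = 2602
Policy B (Q := 159):
  Q = 159
  M = 112
  F = 31 − 4·112 = -417
  G = 250 − 159 + 4·112 − 5·(-417) = 2624
Comparing — Policy A: G=2602, Policy B: G=2624. Highest is 2624 (Policy B).

2624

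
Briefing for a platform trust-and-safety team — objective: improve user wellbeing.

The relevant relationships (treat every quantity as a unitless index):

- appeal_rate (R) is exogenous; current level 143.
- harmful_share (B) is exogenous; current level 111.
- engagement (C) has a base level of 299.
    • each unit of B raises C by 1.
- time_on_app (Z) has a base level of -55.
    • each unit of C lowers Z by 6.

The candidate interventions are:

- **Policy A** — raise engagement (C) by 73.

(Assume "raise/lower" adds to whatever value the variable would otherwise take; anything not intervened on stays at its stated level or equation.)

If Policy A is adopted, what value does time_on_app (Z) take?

-2953

Policy A (C + 73):
  B = 111
  C = 299 + 111 (+73 from intervention) = 483
  Z = -55 − 6·483 = -2953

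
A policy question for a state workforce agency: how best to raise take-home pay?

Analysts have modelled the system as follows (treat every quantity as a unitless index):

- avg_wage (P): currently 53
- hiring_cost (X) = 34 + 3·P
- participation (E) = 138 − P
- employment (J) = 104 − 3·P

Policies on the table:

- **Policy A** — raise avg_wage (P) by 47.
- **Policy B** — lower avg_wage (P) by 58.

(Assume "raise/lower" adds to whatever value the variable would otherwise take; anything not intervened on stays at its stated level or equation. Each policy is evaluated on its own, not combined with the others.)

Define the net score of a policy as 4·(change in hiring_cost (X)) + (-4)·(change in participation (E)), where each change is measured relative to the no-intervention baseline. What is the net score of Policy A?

752

Baseline:
  P = 53
  X = 34 + 3·53 = 193
  E = 138 − 53 = 85
Policy A (P + 47):
  P = 53 + 47 = 100
  X = 34 + 3·100 = 334
  E = 138 − 100 = 38
ΔX = 334 − 193 = 141; ΔE = 38 − 85 = -47
Score = 4·141 + (-4)·(-47) = 752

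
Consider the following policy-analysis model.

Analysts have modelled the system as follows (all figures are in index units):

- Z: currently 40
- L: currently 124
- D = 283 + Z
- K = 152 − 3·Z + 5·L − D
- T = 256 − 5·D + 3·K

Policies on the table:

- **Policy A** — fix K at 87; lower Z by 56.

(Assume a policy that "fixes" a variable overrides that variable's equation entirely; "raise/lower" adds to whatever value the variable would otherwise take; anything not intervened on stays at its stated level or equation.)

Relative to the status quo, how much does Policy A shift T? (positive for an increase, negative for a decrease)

Baseline:
  Z = 40
  L = 124
  D = 283 + 40 = 323
  K = 152 − 3·40 + 5·124 − 323 = 329
  T = 256 − 5·323 + 3·329 = -372
Policy A (K := 87, Z − 56):
  Z = 40 − 56 = -16
  L = 124
  D = 283 + (-16) = 267
  K = 87
  T = 256 − 5·267 + 3·87 = -818
Change in T: -818 − (-372) = -446

-446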